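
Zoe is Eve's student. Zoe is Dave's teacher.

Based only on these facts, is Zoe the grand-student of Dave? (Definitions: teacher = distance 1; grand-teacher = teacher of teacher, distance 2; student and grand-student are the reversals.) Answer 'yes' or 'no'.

Reconstructing the teacher chain from the given facts:
  Eve -> Zoe -> Dave
(each arrow means 'teacher of the next')
Positions in the chain (0 = top):
  position of Eve: 0
  position of Zoe: 1
  position of Dave: 2

Zoe is at position 1, Dave is at position 2; signed distance (j - i) = 1.
'grand-student' requires j - i = -2. Actual distance is 1, so the relation does NOT hold.

Answer: no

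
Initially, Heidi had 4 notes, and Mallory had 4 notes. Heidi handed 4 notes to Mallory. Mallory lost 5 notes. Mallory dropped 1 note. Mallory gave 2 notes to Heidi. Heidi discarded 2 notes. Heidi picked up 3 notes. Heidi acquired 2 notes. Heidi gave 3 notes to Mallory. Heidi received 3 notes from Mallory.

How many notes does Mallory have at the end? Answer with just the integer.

Tracking counts step by step:
Start: Heidi=4, Mallory=4
Event 1 (Heidi -> Mallory, 4): Heidi: 4 -> 0, Mallory: 4 -> 8. State: Heidi=0, Mallory=8
Event 2 (Mallory -5): Mallory: 8 -> 3. State: Heidi=0, Mallory=3
Event 3 (Mallory -1): Mallory: 3 -> 2. State: Heidi=0, Mallory=2
Event 4 (Mallory -> Heidi, 2): Mallory: 2 -> 0, Heidi: 0 -> 2. State: Heidi=2, Mallory=0
Event 5 (Heidi -2): Heidi: 2 -> 0. State: Heidi=0, Mallory=0
Event 6 (Heidi +3): Heidi: 0 -> 3. State: Heidi=3, Mallory=0
Event 7 (Heidi +2): Heidi: 3 -> 5. State: Heidi=5, Mallory=0
Event 8 (Heidi -> Mallory, 3): Heidi: 5 -> 2, Mallory: 0 -> 3. State: Heidi=2, Mallory=3
Event 9 (Mallory -> Heidi, 3): Mallory: 3 -> 0, Heidi: 2 -> 5. State: Heidi=5, Mallory=0

Mallory's final count: 0

Answer: 0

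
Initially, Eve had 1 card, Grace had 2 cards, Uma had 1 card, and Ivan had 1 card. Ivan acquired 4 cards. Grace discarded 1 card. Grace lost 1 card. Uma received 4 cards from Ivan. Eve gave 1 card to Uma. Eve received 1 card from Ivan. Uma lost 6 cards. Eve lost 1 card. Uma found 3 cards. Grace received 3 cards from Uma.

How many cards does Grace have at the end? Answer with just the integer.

Tracking counts step by step:
Start: Eve=1, Grace=2, Uma=1, Ivan=1
Event 1 (Ivan +4): Ivan: 1 -> 5. State: Eve=1, Grace=2, Uma=1, Ivan=5
Event 2 (Grace -1): Grace: 2 -> 1. State: Eve=1, Grace=1, Uma=1, Ivan=5
Event 3 (Grace -1): Grace: 1 -> 0. State: Eve=1, Grace=0, Uma=1, Ivan=5
Event 4 (Ivan -> Uma, 4): Ivan: 5 -> 1, Uma: 1 -> 5. State: Eve=1, Grace=0, Uma=5, Ivan=1
Event 5 (Eve -> Uma, 1): Eve: 1 -> 0, Uma: 5 -> 6. State: Eve=0, Grace=0, Uma=6, Ivan=1
Event 6 (Ivan -> Eve, 1): Ivan: 1 -> 0, Eve: 0 -> 1. State: Eve=1, Grace=0, Uma=6, Ivan=0
Event 7 (Uma -6): Uma: 6 -> 0. State: Eve=1, Grace=0, Uma=0, Ivan=0
Event 8 (Eve -1): Eve: 1 -> 0. State: Eve=0, Grace=0, Uma=0, Ivan=0
Event 9 (Uma +3): Uma: 0 -> 3. State: Eve=0, Grace=0, Uma=3, Ivan=0
Event 10 (Uma -> Grace, 3): Uma: 3 -> 0, Grace: 0 -> 3. State: Eve=0, Grace=3, Uma=0, Ivan=0

Grace's final count: 3

Answer: 3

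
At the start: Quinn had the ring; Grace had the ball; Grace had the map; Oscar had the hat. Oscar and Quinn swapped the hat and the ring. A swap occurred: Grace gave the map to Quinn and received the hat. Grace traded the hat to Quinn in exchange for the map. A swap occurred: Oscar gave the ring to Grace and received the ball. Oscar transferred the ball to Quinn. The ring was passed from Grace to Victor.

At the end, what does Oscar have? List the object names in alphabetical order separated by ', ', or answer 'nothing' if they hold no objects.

Tracking all object holders:
Start: ring:Quinn, ball:Grace, map:Grace, hat:Oscar
Event 1 (swap hat<->ring: now hat:Quinn, ring:Oscar). State: ring:Oscar, ball:Grace, map:Grace, hat:Quinn
Event 2 (swap map<->hat: now map:Quinn, hat:Grace). State: ring:Oscar, ball:Grace, map:Quinn, hat:Grace
Event 3 (swap hat<->map: now hat:Quinn, map:Grace). State: ring:Oscar, ball:Grace, map:Grace, hat:Quinn
Event 4 (swap ring<->ball: now ring:Grace, ball:Oscar). State: ring:Grace, ball:Oscar, map:Grace, hat:Quinn
Event 5 (give ball: Oscar -> Quinn). State: ring:Grace, ball:Quinn, map:Grace, hat:Quinn
Event 6 (give ring: Grace -> Victor). State: ring:Victor, ball:Quinn, map:Grace, hat:Quinn

Final state: ring:Victor, ball:Quinn, map:Grace, hat:Quinn
Oscar holds: (nothing).

Answer: nothing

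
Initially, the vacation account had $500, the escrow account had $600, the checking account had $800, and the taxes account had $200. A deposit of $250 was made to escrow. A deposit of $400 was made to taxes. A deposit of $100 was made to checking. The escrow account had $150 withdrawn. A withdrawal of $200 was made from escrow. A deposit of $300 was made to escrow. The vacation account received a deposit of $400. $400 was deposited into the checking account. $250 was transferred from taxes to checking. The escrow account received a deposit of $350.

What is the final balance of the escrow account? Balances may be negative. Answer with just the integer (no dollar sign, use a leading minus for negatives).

Answer: 1150

Derivation:
Tracking account balances step by step:
Start: vacation=500, escrow=600, checking=800, taxes=200
Event 1 (deposit 250 to escrow): escrow: 600 + 250 = 850. Balances: vacation=500, escrow=850, checking=800, taxes=200
Event 2 (deposit 400 to taxes): taxes: 200 + 400 = 600. Balances: vacation=500, escrow=850, checking=800, taxes=600
Event 3 (deposit 100 to checking): checking: 800 + 100 = 900. Balances: vacation=500, escrow=850, checking=900, taxes=600
Event 4 (withdraw 150 from escrow): escrow: 850 - 150 = 700. Balances: vacation=500, escrow=700, checking=900, taxes=600
Event 5 (withdraw 200 from escrow): escrow: 700 - 200 = 500. Balances: vacation=500, escrow=500, checking=900, taxes=600
Event 6 (deposit 300 to escrow): escrow: 500 + 300 = 800. Balances: vacation=500, escrow=800, checking=900, taxes=600
Event 7 (deposit 400 to vacation): vacation: 500 + 400 = 900. Balances: vacation=900, escrow=800, checking=900, taxes=600
Event 8 (deposit 400 to checking): checking: 900 + 400 = 1300. Balances: vacation=900, escrow=800, checking=1300, taxes=600
Event 9 (transfer 250 taxes -> checking): taxes: 600 - 250 = 350, checking: 1300 + 250 = 1550. Balances: vacation=900, escrow=800, checking=1550, taxes=350
Event 10 (deposit 350 to escrow): escrow: 800 + 350 = 1150. Balances: vacation=900, escrow=1150, checking=1550, taxes=350

Final balance of escrow: 1150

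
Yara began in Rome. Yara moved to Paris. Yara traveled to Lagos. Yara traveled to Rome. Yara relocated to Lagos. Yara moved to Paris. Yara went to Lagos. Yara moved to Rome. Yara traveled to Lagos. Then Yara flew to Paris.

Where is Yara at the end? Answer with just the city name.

Tracking Yara's location:
Start: Yara is in Rome.
After move 1: Rome -> Paris. Yara is in Paris.
After move 2: Paris -> Lagos. Yara is in Lagos.
After move 3: Lagos -> Rome. Yara is in Rome.
After move 4: Rome -> Lagos. Yara is in Lagos.
After move 5: Lagos -> Paris. Yara is in Paris.
After move 6: Paris -> Lagos. Yara is in Lagos.
After move 7: Lagos -> Rome. Yara is in Rome.
After move 8: Rome -> Lagos. Yara is in Lagos.
After move 9: Lagos -> Paris. Yara is in Paris.

Answer: Paris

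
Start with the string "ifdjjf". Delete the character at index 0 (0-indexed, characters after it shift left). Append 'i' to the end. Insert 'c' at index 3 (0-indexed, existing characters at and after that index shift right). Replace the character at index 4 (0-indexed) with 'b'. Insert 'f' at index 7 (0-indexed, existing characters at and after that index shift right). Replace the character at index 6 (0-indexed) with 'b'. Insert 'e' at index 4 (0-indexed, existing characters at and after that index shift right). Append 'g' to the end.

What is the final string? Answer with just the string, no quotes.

Answer: fdjcebfbfg

Derivation:
Applying each edit step by step:
Start: "ifdjjf"
Op 1 (delete idx 0 = 'i'): "ifdjjf" -> "fdjjf"
Op 2 (append 'i'): "fdjjf" -> "fdjjfi"
Op 3 (insert 'c' at idx 3): "fdjjfi" -> "fdjcjfi"
Op 4 (replace idx 4: 'j' -> 'b'): "fdjcjfi" -> "fdjcbfi"
Op 5 (insert 'f' at idx 7): "fdjcbfi" -> "fdjcbfif"
Op 6 (replace idx 6: 'i' -> 'b'): "fdjcbfif" -> "fdjcbfbf"
Op 7 (insert 'e' at idx 4): "fdjcbfbf" -> "fdjcebfbf"
Op 8 (append 'g'): "fdjcebfbf" -> "fdjcebfbfg"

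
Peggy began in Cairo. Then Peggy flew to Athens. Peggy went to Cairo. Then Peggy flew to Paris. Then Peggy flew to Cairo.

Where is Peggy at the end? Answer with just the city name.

Answer: Cairo

Derivation:
Tracking Peggy's location:
Start: Peggy is in Cairo.
After move 1: Cairo -> Athens. Peggy is in Athens.
After move 2: Athens -> Cairo. Peggy is in Cairo.
After move 3: Cairo -> Paris. Peggy is in Paris.
After move 4: Paris -> Cairo. Peggy is in Cairo.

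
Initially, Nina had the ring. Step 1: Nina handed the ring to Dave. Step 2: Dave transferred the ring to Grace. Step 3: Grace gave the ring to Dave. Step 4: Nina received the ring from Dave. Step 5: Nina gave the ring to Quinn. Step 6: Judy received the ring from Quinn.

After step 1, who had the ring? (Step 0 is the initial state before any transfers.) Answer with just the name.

Tracking the ring holder through step 1:
After step 0 (start): Nina
After step 1: Dave

At step 1, the holder is Dave.

Answer: Dave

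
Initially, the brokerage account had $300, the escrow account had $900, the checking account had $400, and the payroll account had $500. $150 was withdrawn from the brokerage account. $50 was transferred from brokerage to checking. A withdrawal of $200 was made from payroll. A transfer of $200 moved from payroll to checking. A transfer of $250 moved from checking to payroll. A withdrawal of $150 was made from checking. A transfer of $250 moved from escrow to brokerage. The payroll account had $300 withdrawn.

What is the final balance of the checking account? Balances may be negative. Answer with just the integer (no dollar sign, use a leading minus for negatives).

Tracking account balances step by step:
Start: brokerage=300, escrow=900, checking=400, payroll=500
Event 1 (withdraw 150 from brokerage): brokerage: 300 - 150 = 150. Balances: brokerage=150, escrow=900, checking=400, payroll=500
Event 2 (transfer 50 brokerage -> checking): brokerage: 150 - 50 = 100, checking: 400 + 50 = 450. Balances: brokerage=100, escrow=900, checking=450, payroll=500
Event 3 (withdraw 200 from payroll): payroll: 500 - 200 = 300. Balances: brokerage=100, escrow=900, checking=450, payroll=300
Event 4 (transfer 200 payroll -> checking): payroll: 300 - 200 = 100, checking: 450 + 200 = 650. Balances: brokerage=100, escrow=900, checking=650, payroll=100
Event 5 (transfer 250 checking -> payroll): checking: 650 - 250 = 400, payroll: 100 + 250 = 350. Balances: brokerage=100, escrow=900, checking=400, payroll=350
Event 6 (withdraw 150 from checking): checking: 400 - 150 = 250. Balances: brokerage=100, escrow=900, checking=250, payroll=350
Event 7 (transfer 250 escrow -> brokerage): escrow: 900 - 250 = 650, brokerage: 100 + 250 = 350. Balances: brokerage=350, escrow=650, checking=250, payroll=350
Event 8 (withdraw 300 from payroll): payroll: 350 - 300 = 50. Balances: brokerage=350, escrow=650, checking=250, payroll=50

Final balance of checking: 250

Answer: 250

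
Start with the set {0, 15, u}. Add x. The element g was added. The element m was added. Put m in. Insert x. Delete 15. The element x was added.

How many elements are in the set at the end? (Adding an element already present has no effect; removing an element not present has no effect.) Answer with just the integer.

Answer: 5

Derivation:
Tracking the set through each operation:
Start: {0, 15, u}
Event 1 (add x): added. Set: {0, 15, u, x}
Event 2 (add g): added. Set: {0, 15, g, u, x}
Event 3 (add m): added. Set: {0, 15, g, m, u, x}
Event 4 (add m): already present, no change. Set: {0, 15, g, m, u, x}
Event 5 (add x): already present, no change. Set: {0, 15, g, m, u, x}
Event 6 (remove 15): removed. Set: {0, g, m, u, x}
Event 7 (add x): already present, no change. Set: {0, g, m, u, x}

Final set: {0, g, m, u, x} (size 5)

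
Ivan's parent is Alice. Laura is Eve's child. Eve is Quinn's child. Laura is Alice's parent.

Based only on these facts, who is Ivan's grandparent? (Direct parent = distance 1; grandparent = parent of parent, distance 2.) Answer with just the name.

Answer: Laura

Derivation:
Reconstructing the parent chain from the given facts:
  Quinn -> Eve -> Laura -> Alice -> Ivan
(each arrow means 'parent of the next')
Positions in the chain (0 = top):
  position of Quinn: 0
  position of Eve: 1
  position of Laura: 2
  position of Alice: 3
  position of Ivan: 4

Ivan is at position 4; the grandparent is 2 steps up the chain, i.e. position 2: Laura.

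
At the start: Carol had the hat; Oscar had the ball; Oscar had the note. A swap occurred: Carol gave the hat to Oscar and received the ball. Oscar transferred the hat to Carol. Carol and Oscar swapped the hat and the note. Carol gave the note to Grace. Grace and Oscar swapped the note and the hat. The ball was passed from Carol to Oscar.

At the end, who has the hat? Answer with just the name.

Tracking all object holders:
Start: hat:Carol, ball:Oscar, note:Oscar
Event 1 (swap hat<->ball: now hat:Oscar, ball:Carol). State: hat:Oscar, ball:Carol, note:Oscar
Event 2 (give hat: Oscar -> Carol). State: hat:Carol, ball:Carol, note:Oscar
Event 3 (swap hat<->note: now hat:Oscar, note:Carol). State: hat:Oscar, ball:Carol, note:Carol
Event 4 (give note: Carol -> Grace). State: hat:Oscar, ball:Carol, note:Grace
Event 5 (swap note<->hat: now note:Oscar, hat:Grace). State: hat:Grace, ball:Carol, note:Oscar
Event 6 (give ball: Carol -> Oscar). State: hat:Grace, ball:Oscar, note:Oscar

Final state: hat:Grace, ball:Oscar, note:Oscar
The hat is held by Grace.

Answer: Grace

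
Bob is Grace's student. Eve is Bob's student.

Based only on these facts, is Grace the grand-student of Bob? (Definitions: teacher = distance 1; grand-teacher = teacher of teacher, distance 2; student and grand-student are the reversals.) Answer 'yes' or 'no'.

Answer: no

Derivation:
Reconstructing the teacher chain from the given facts:
  Grace -> Bob -> Eve
(each arrow means 'teacher of the next')
Positions in the chain (0 = top):
  position of Grace: 0
  position of Bob: 1
  position of Eve: 2

Grace is at position 0, Bob is at position 1; signed distance (j - i) = 1.
'grand-student' requires j - i = -2. Actual distance is 1, so the relation does NOT hold.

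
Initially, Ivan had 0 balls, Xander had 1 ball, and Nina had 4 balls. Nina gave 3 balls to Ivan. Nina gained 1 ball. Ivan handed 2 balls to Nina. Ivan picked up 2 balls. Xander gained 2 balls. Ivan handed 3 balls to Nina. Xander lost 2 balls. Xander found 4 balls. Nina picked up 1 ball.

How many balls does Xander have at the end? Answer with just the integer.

Tracking counts step by step:
Start: Ivan=0, Xander=1, Nina=4
Event 1 (Nina -> Ivan, 3): Nina: 4 -> 1, Ivan: 0 -> 3. State: Ivan=3, Xander=1, Nina=1
Event 2 (Nina +1): Nina: 1 -> 2. State: Ivan=3, Xander=1, Nina=2
Event 3 (Ivan -> Nina, 2): Ivan: 3 -> 1, Nina: 2 -> 4. State: Ivan=1, Xander=1, Nina=4
Event 4 (Ivan +2): Ivan: 1 -> 3. State: Ivan=3, Xander=1, Nina=4
Event 5 (Xander +2): Xander: 1 -> 3. State: Ivan=3, Xander=3, Nina=4
Event 6 (Ivan -> Nina, 3): Ivan: 3 -> 0, Nina: 4 -> 7. State: Ivan=0, Xander=3, Nina=7
Event 7 (Xander -2): Xander: 3 -> 1. State: Ivan=0, Xander=1, Nina=7
Event 8 (Xander +4): Xander: 1 -> 5. State: Ivan=0, Xander=5, Nina=7
Event 9 (Nina +1): Nina: 7 -> 8. State: Ivan=0, Xander=5, Nina=8

Xander's final count: 5

Answer: 5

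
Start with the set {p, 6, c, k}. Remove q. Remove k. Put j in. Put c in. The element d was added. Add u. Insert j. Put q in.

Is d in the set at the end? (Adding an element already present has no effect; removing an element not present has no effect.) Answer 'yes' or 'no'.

Tracking the set through each operation:
Start: {6, c, k, p}
Event 1 (remove q): not present, no change. Set: {6, c, k, p}
Event 2 (remove k): removed. Set: {6, c, p}
Event 3 (add j): added. Set: {6, c, j, p}
Event 4 (add c): already present, no change. Set: {6, c, j, p}
Event 5 (add d): added. Set: {6, c, d, j, p}
Event 6 (add u): added. Set: {6, c, d, j, p, u}
Event 7 (add j): already present, no change. Set: {6, c, d, j, p, u}
Event 8 (add q): added. Set: {6, c, d, j, p, q, u}

Final set: {6, c, d, j, p, q, u} (size 7)
d is in the final set.

Answer: yes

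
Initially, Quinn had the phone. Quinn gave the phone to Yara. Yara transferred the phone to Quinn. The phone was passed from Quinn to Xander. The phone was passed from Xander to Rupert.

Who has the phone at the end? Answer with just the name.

Tracking the phone through each event:
Start: Quinn has the phone.
After event 1: Yara has the phone.
After event 2: Quinn has the phone.
After event 3: Xander has the phone.
After event 4: Rupert has the phone.

Answer: Rupert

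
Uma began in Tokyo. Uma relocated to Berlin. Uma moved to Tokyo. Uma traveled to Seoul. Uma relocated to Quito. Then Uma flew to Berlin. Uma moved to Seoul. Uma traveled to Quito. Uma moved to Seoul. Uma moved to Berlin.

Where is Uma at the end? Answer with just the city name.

Tracking Uma's location:
Start: Uma is in Tokyo.
After move 1: Tokyo -> Berlin. Uma is in Berlin.
After move 2: Berlin -> Tokyo. Uma is in Tokyo.
After move 3: Tokyo -> Seoul. Uma is in Seoul.
After move 4: Seoul -> Quito. Uma is in Quito.
After move 5: Quito -> Berlin. Uma is in Berlin.
After move 6: Berlin -> Seoul. Uma is in Seoul.
After move 7: Seoul -> Quito. Uma is in Quito.
After move 8: Quito -> Seoul. Uma is in Seoul.
After move 9: Seoul -> Berlin. Uma is in Berlin.

Answer: Berlin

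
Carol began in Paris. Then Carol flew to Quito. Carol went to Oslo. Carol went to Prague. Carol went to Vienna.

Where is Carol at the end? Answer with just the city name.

Tracking Carol's location:
Start: Carol is in Paris.
After move 1: Paris -> Quito. Carol is in Quito.
After move 2: Quito -> Oslo. Carol is in Oslo.
After move 3: Oslo -> Prague. Carol is in Prague.
After move 4: Prague -> Vienna. Carol is in Vienna.

Answer: Vienna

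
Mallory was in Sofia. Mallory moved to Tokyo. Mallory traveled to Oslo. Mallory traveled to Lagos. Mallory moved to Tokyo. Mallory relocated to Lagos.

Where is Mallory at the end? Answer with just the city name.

Tracking Mallory's location:
Start: Mallory is in Sofia.
After move 1: Sofia -> Tokyo. Mallory is in Tokyo.
After move 2: Tokyo -> Oslo. Mallory is in Oslo.
After move 3: Oslo -> Lagos. Mallory is in Lagos.
After move 4: Lagos -> Tokyo. Mallory is in Tokyo.
After move 5: Tokyo -> Lagos. Mallory is in Lagos.

Answer: Lagos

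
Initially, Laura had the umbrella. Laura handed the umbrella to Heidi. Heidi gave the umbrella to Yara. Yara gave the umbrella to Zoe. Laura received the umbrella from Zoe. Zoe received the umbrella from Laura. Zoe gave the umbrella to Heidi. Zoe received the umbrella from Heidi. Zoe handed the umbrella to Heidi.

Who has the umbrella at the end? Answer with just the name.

Answer: Heidi

Derivation:
Tracking the umbrella through each event:
Start: Laura has the umbrella.
After event 1: Heidi has the umbrella.
After event 2: Yara has the umbrella.
After event 3: Zoe has the umbrella.
After event 4: Laura has the umbrella.
After event 5: Zoe has the umbrella.
After event 6: Heidi has the umbrella.
After event 7: Zoe has the umbrella.
After event 8: Heidi has the umbrella.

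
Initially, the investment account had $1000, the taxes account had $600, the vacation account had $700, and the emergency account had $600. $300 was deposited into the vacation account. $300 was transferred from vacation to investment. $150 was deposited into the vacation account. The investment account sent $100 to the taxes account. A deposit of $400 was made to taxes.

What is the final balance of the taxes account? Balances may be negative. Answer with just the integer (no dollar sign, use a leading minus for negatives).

Answer: 1100

Derivation:
Tracking account balances step by step:
Start: investment=1000, taxes=600, vacation=700, emergency=600
Event 1 (deposit 300 to vacation): vacation: 700 + 300 = 1000. Balances: investment=1000, taxes=600, vacation=1000, emergency=600
Event 2 (transfer 300 vacation -> investment): vacation: 1000 - 300 = 700, investment: 1000 + 300 = 1300. Balances: investment=1300, taxes=600, vacation=700, emergency=600
Event 3 (deposit 150 to vacation): vacation: 700 + 150 = 850. Balances: investment=1300, taxes=600, vacation=850, emergency=600
Event 4 (transfer 100 investment -> taxes): investment: 1300 - 100 = 1200, taxes: 600 + 100 = 700. Balances: investment=1200, taxes=700, vacation=850, emergency=600
Event 5 (deposit 400 to taxes): taxes: 700 + 400 = 1100. Balances: investment=1200, taxes=1100, vacation=850, emergency=600

Final balance of taxes: 1100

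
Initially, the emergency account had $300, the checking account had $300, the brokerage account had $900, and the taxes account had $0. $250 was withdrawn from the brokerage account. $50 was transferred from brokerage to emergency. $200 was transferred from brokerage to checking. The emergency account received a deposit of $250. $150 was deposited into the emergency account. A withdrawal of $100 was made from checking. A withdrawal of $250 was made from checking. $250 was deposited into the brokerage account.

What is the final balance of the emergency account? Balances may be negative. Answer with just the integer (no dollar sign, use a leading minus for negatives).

Tracking account balances step by step:
Start: emergency=300, checking=300, brokerage=900, taxes=0
Event 1 (withdraw 250 from brokerage): brokerage: 900 - 250 = 650. Balances: emergency=300, checking=300, brokerage=650, taxes=0
Event 2 (transfer 50 brokerage -> emergency): brokerage: 650 - 50 = 600, emergency: 300 + 50 = 350. Balances: emergency=350, checking=300, brokerage=600, taxes=0
Event 3 (transfer 200 brokerage -> checking): brokerage: 600 - 200 = 400, checking: 300 + 200 = 500. Balances: emergency=350, checking=500, brokerage=400, taxes=0
Event 4 (deposit 250 to emergency): emergency: 350 + 250 = 600. Balances: emergency=600, checking=500, brokerage=400, taxes=0
Event 5 (deposit 150 to emergency): emergency: 600 + 150 = 750. Balances: emergency=750, checking=500, brokerage=400, taxes=0
Event 6 (withdraw 100 from checking): checking: 500 - 100 = 400. Balances: emergency=750, checking=400, brokerage=400, taxes=0
Event 7 (withdraw 250 from checking): checking: 400 - 250 = 150. Balances: emergency=750, checking=150, brokerage=400, taxes=0
Event 8 (deposit 250 to brokerage): brokerage: 400 + 250 = 650. Balances: emergency=750, checking=150, brokerage=650, taxes=0

Final balance of emergency: 750

Answer: 750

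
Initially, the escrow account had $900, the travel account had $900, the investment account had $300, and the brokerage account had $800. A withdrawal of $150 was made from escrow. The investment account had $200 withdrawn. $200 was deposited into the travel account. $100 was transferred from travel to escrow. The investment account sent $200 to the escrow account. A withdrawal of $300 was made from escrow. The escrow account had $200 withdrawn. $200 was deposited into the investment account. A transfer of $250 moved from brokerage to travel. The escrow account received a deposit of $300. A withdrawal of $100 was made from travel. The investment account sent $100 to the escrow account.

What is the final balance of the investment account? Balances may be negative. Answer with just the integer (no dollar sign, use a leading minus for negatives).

Tracking account balances step by step:
Start: escrow=900, travel=900, investment=300, brokerage=800
Event 1 (withdraw 150 from escrow): escrow: 900 - 150 = 750. Balances: escrow=750, travel=900, investment=300, brokerage=800
Event 2 (withdraw 200 from investment): investment: 300 - 200 = 100. Balances: escrow=750, travel=900, investment=100, brokerage=800
Event 3 (deposit 200 to travel): travel: 900 + 200 = 1100. Balances: escrow=750, travel=1100, investment=100, brokerage=800
Event 4 (transfer 100 travel -> escrow): travel: 1100 - 100 = 1000, escrow: 750 + 100 = 850. Balances: escrow=850, travel=1000, investment=100, brokerage=800
Event 5 (transfer 200 investment -> escrow): investment: 100 - 200 = -100, escrow: 850 + 200 = 1050. Balances: escrow=1050, travel=1000, investment=-100, brokerage=800
Event 6 (withdraw 300 from escrow): escrow: 1050 - 300 = 750. Balances: escrow=750, travel=1000, investment=-100, brokerage=800
Event 7 (withdraw 200 from escrow): escrow: 750 - 200 = 550. Balances: escrow=550, travel=1000, investment=-100, brokerage=800
Event 8 (deposit 200 to investment): investment: -100 + 200 = 100. Balances: escrow=550, travel=1000, investment=100, brokerage=800
Event 9 (transfer 250 brokerage -> travel): brokerage: 800 - 250 = 550, travel: 1000 + 250 = 1250. Balances: escrow=550, travel=1250, investment=100, brokerage=550
Event 10 (deposit 300 to escrow): escrow: 550 + 300 = 850. Balances: escrow=850, travel=1250, investment=100, brokerage=550
Event 11 (withdraw 100 from travel): travel: 1250 - 100 = 1150. Balances: escrow=850, travel=1150, investment=100, brokerage=550
Event 12 (transfer 100 investment -> escrow): investment: 100 - 100 = 0, escrow: 850 + 100 = 950. Balances: escrow=950, travel=1150, investment=0, brokerage=550

Final balance of investment: 0

Answer: 0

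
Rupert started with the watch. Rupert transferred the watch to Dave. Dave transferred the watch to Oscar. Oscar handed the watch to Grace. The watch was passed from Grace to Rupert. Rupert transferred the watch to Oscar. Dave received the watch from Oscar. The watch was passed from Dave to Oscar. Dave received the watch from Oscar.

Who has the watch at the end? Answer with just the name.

Answer: Dave

Derivation:
Tracking the watch through each event:
Start: Rupert has the watch.
After event 1: Dave has the watch.
After event 2: Oscar has the watch.
After event 3: Grace has the watch.
After event 4: Rupert has the watch.
After event 5: Oscar has the watch.
After event 6: Dave has the watch.
After event 7: Oscar has the watch.
After event 8: Dave has the watch.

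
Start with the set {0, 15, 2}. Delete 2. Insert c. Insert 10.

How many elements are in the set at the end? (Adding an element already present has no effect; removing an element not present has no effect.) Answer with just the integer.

Tracking the set through each operation:
Start: {0, 15, 2}
Event 1 (remove 2): removed. Set: {0, 15}
Event 2 (add c): added. Set: {0, 15, c}
Event 3 (add 10): added. Set: {0, 10, 15, c}

Final set: {0, 10, 15, c} (size 4)

Answer: 4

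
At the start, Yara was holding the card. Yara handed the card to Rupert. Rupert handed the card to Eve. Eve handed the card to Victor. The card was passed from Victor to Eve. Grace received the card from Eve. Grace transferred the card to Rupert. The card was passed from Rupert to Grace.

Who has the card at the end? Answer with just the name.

Tracking the card through each event:
Start: Yara has the card.
After event 1: Rupert has the card.
After event 2: Eve has the card.
After event 3: Victor has the card.
After event 4: Eve has the card.
After event 5: Grace has the card.
After event 6: Rupert has the card.
After event 7: Grace has the card.

Answer: Grace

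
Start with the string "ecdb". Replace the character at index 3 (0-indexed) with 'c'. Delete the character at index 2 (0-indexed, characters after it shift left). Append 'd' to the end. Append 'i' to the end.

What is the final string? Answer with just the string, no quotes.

Answer: eccdi

Derivation:
Applying each edit step by step:
Start: "ecdb"
Op 1 (replace idx 3: 'b' -> 'c'): "ecdb" -> "ecdc"
Op 2 (delete idx 2 = 'd'): "ecdc" -> "ecc"
Op 3 (append 'd'): "ecc" -> "eccd"
Op 4 (append 'i'): "eccd" -> "eccdi"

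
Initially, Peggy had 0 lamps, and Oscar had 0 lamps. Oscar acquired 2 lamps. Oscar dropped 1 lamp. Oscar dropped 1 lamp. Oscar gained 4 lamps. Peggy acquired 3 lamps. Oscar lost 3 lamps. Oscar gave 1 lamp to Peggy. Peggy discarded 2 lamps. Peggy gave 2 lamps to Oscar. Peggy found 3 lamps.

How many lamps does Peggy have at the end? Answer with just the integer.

Tracking counts step by step:
Start: Peggy=0, Oscar=0
Event 1 (Oscar +2): Oscar: 0 -> 2. State: Peggy=0, Oscar=2
Event 2 (Oscar -1): Oscar: 2 -> 1. State: Peggy=0, Oscar=1
Event 3 (Oscar -1): Oscar: 1 -> 0. State: Peggy=0, Oscar=0
Event 4 (Oscar +4): Oscar: 0 -> 4. State: Peggy=0, Oscar=4
Event 5 (Peggy +3): Peggy: 0 -> 3. State: Peggy=3, Oscar=4
Event 6 (Oscar -3): Oscar: 4 -> 1. State: Peggy=3, Oscar=1
Event 7 (Oscar -> Peggy, 1): Oscar: 1 -> 0, Peggy: 3 -> 4. State: Peggy=4, Oscar=0
Event 8 (Peggy -2): Peggy: 4 -> 2. State: Peggy=2, Oscar=0
Event 9 (Peggy -> Oscar, 2): Peggy: 2 -> 0, Oscar: 0 -> 2. State: Peggy=0, Oscar=2
Event 10 (Peggy +3): Peggy: 0 -> 3. State: Peggy=3, Oscar=2

Peggy's final count: 3

Answer: 3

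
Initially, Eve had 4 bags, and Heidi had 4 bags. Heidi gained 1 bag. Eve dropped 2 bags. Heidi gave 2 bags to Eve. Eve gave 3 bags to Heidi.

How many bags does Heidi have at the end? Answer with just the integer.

Tracking counts step by step:
Start: Eve=4, Heidi=4
Event 1 (Heidi +1): Heidi: 4 -> 5. State: Eve=4, Heidi=5
Event 2 (Eve -2): Eve: 4 -> 2. State: Eve=2, Heidi=5
Event 3 (Heidi -> Eve, 2): Heidi: 5 -> 3, Eve: 2 -> 4. State: Eve=4, Heidi=3
Event 4 (Eve -> Heidi, 3): Eve: 4 -> 1, Heidi: 3 -> 6. State: Eve=1, Heidi=6

Heidi's final count: 6

Answer: 6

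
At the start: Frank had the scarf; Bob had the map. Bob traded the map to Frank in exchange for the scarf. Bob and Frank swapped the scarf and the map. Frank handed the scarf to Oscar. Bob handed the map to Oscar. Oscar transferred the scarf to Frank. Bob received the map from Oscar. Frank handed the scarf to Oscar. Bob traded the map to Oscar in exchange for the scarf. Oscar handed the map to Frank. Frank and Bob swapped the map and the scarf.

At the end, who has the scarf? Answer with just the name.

Tracking all object holders:
Start: scarf:Frank, map:Bob
Event 1 (swap map<->scarf: now map:Frank, scarf:Bob). State: scarf:Bob, map:Frank
Event 2 (swap scarf<->map: now scarf:Frank, map:Bob). State: scarf:Frank, map:Bob
Event 3 (give scarf: Frank -> Oscar). State: scarf:Oscar, map:Bob
Event 4 (give map: Bob -> Oscar). State: scarf:Oscar, map:Oscar
Event 5 (give scarf: Oscar -> Frank). State: scarf:Frank, map:Oscar
Event 6 (give map: Oscar -> Bob). State: scarf:Frank, map:Bob
Event 7 (give scarf: Frank -> Oscar). State: scarf:Oscar, map:Bob
Event 8 (swap map<->scarf: now map:Oscar, scarf:Bob). State: scarf:Bob, map:Oscar
Event 9 (give map: Oscar -> Frank). State: scarf:Bob, map:Frank
Event 10 (swap map<->scarf: now map:Bob, scarf:Frank). State: scarf:Frank, map:Bob

Final state: scarf:Frank, map:Bob
The scarf is held by Frank.

Answer: Frank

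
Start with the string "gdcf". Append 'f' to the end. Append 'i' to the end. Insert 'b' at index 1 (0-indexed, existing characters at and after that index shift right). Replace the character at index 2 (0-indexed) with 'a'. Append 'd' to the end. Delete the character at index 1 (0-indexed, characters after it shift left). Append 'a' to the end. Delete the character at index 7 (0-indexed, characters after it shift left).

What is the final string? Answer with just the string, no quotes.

Applying each edit step by step:
Start: "gdcf"
Op 1 (append 'f'): "gdcf" -> "gdcff"
Op 2 (append 'i'): "gdcff" -> "gdcffi"
Op 3 (insert 'b' at idx 1): "gdcffi" -> "gbdcffi"
Op 4 (replace idx 2: 'd' -> 'a'): "gbdcffi" -> "gbacffi"
Op 5 (append 'd'): "gbacffi" -> "gbacffid"
Op 6 (delete idx 1 = 'b'): "gbacffid" -> "gacffid"
Op 7 (append 'a'): "gacffid" -> "gacffida"
Op 8 (delete idx 7 = 'a'): "gacffida" -> "gacffid"

Answer: gacffid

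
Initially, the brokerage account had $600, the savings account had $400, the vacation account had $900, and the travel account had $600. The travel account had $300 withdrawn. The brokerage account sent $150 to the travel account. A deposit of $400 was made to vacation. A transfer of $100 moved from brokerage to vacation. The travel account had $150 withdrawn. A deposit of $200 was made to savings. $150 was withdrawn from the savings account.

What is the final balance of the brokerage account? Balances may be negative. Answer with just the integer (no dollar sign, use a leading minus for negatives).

Answer: 350

Derivation:
Tracking account balances step by step:
Start: brokerage=600, savings=400, vacation=900, travel=600
Event 1 (withdraw 300 from travel): travel: 600 - 300 = 300. Balances: brokerage=600, savings=400, vacation=900, travel=300
Event 2 (transfer 150 brokerage -> travel): brokerage: 600 - 150 = 450, travel: 300 + 150 = 450. Balances: brokerage=450, savings=400, vacation=900, travel=450
Event 3 (deposit 400 to vacation): vacation: 900 + 400 = 1300. Balances: brokerage=450, savings=400, vacation=1300, travel=450
Event 4 (transfer 100 brokerage -> vacation): brokerage: 450 - 100 = 350, vacation: 1300 + 100 = 1400. Balances: brokerage=350, savings=400, vacation=1400, travel=450
Event 5 (withdraw 150 from travel): travel: 450 - 150 = 300. Balances: brokerage=350, savings=400, vacation=1400, travel=300
Event 6 (deposit 200 to savings): savings: 400 + 200 = 600. Balances: brokerage=350, savings=600, vacation=1400, travel=300
Event 7 (withdraw 150 from savings): savings: 600 - 150 = 450. Balances: brokerage=350, savings=450, vacation=1400, travel=300

Final balance of brokerage: 350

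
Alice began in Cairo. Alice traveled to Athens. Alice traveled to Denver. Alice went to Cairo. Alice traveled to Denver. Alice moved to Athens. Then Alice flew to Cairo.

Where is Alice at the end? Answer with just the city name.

Answer: Cairo

Derivation:
Tracking Alice's location:
Start: Alice is in Cairo.
After move 1: Cairo -> Athens. Alice is in Athens.
After move 2: Athens -> Denver. Alice is in Denver.
After move 3: Denver -> Cairo. Alice is in Cairo.
After move 4: Cairo -> Denver. Alice is in Denver.
After move 5: Denver -> Athens. Alice is in Athens.
After move 6: Athens -> Cairo. Alice is in Cairo.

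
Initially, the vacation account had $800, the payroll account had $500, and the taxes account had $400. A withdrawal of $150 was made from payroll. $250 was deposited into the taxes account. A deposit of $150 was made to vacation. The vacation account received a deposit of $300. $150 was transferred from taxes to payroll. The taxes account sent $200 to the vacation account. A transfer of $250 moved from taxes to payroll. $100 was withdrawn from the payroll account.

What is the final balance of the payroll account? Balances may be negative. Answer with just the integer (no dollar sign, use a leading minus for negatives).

Tracking account balances step by step:
Start: vacation=800, payroll=500, taxes=400
Event 1 (withdraw 150 from payroll): payroll: 500 - 150 = 350. Balances: vacation=800, payroll=350, taxes=400
Event 2 (deposit 250 to taxes): taxes: 400 + 250 = 650. Balances: vacation=800, payroll=350, taxes=650
Event 3 (deposit 150 to vacation): vacation: 800 + 150 = 950. Balances: vacation=950, payroll=350, taxes=650
Event 4 (deposit 300 to vacation): vacation: 950 + 300 = 1250. Balances: vacation=1250, payroll=350, taxes=650
Event 5 (transfer 150 taxes -> payroll): taxes: 650 - 150 = 500, payroll: 350 + 150 = 500. Balances: vacation=1250, payroll=500, taxes=500
Event 6 (transfer 200 taxes -> vacation): taxes: 500 - 200 = 300, vacation: 1250 + 200 = 1450. Balances: vacation=1450, payroll=500, taxes=300
Event 7 (transfer 250 taxes -> payroll): taxes: 300 - 250 = 50, payroll: 500 + 250 = 750. Balances: vacation=1450, payroll=750, taxes=50
Event 8 (withdraw 100 from payroll): payroll: 750 - 100 = 650. Balances: vacation=1450, payroll=650, taxes=50

Final balance of payroll: 650

Answer: 650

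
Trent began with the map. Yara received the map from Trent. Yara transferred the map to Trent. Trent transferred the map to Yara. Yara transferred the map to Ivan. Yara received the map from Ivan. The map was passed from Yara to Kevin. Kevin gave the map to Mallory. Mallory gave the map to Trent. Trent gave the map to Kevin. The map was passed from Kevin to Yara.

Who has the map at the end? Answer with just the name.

Answer: Yara

Derivation:
Tracking the map through each event:
Start: Trent has the map.
After event 1: Yara has the map.
After event 2: Trent has the map.
After event 3: Yara has the map.
After event 4: Ivan has the map.
After event 5: Yara has the map.
After event 6: Kevin has the map.
After event 7: Mallory has the map.
After event 8: Trent has the map.
After event 9: Kevin has the map.
After event 10: Yara has the map.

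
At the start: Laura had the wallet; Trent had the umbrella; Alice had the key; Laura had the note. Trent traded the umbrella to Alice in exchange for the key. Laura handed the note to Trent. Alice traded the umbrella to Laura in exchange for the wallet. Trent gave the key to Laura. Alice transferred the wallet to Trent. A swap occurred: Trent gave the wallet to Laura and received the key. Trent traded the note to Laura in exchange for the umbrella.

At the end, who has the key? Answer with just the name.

Tracking all object holders:
Start: wallet:Laura, umbrella:Trent, key:Alice, note:Laura
Event 1 (swap umbrella<->key: now umbrella:Alice, key:Trent). State: wallet:Laura, umbrella:Alice, key:Trent, note:Laura
Event 2 (give note: Laura -> Trent). State: wallet:Laura, umbrella:Alice, key:Trent, note:Trent
Event 3 (swap umbrella<->wallet: now umbrella:Laura, wallet:Alice). State: wallet:Alice, umbrella:Laura, key:Trent, note:Trent
Event 4 (give key: Trent -> Laura). State: wallet:Alice, umbrella:Laura, key:Laura, note:Trent
Event 5 (give wallet: Alice -> Trent). State: wallet:Trent, umbrella:Laura, key:Laura, note:Trent
Event 6 (swap wallet<->key: now wallet:Laura, key:Trent). State: wallet:Laura, umbrella:Laura, key:Trent, note:Trent
Event 7 (swap note<->umbrella: now note:Laura, umbrella:Trent). State: wallet:Laura, umbrella:Trent, key:Trent, note:Laura

Final state: wallet:Laura, umbrella:Trent, key:Trent, note:Laura
The key is held by Trent.

Answer: Trent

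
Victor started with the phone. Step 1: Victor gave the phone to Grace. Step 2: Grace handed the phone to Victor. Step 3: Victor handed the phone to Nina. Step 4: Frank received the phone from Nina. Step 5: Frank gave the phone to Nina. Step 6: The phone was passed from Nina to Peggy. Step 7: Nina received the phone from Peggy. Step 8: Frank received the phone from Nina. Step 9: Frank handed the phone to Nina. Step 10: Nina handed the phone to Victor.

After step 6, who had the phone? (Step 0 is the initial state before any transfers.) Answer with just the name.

Tracking the phone holder through step 6:
After step 0 (start): Victor
After step 1: Grace
After step 2: Victor
After step 3: Nina
After step 4: Frank
After step 5: Nina
After step 6: Peggy

At step 6, the holder is Peggy.

Answer: Peggy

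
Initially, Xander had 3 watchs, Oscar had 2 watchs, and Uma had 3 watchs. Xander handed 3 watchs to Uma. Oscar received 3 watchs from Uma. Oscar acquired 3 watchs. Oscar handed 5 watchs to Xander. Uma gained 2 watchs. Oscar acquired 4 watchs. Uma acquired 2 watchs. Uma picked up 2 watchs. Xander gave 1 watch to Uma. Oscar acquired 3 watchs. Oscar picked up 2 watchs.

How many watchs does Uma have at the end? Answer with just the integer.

Tracking counts step by step:
Start: Xander=3, Oscar=2, Uma=3
Event 1 (Xander -> Uma, 3): Xander: 3 -> 0, Uma: 3 -> 6. State: Xander=0, Oscar=2, Uma=6
Event 2 (Uma -> Oscar, 3): Uma: 6 -> 3, Oscar: 2 -> 5. State: Xander=0, Oscar=5, Uma=3
Event 3 (Oscar +3): Oscar: 5 -> 8. State: Xander=0, Oscar=8, Uma=3
Event 4 (Oscar -> Xander, 5): Oscar: 8 -> 3, Xander: 0 -> 5. State: Xander=5, Oscar=3, Uma=3
Event 5 (Uma +2): Uma: 3 -> 5. State: Xander=5, Oscar=3, Uma=5
Event 6 (Oscar +4): Oscar: 3 -> 7. State: Xander=5, Oscar=7, Uma=5
Event 7 (Uma +2): Uma: 5 -> 7. State: Xander=5, Oscar=7, Uma=7
Event 8 (Uma +2): Uma: 7 -> 9. State: Xander=5, Oscar=7, Uma=9
Event 9 (Xander -> Uma, 1): Xander: 5 -> 4, Uma: 9 -> 10. State: Xander=4, Oscar=7, Uma=10
Event 10 (Oscar +3): Oscar: 7 -> 10. State: Xander=4, Oscar=10, Uma=10
Event 11 (Oscar +2): Oscar: 10 -> 12. State: Xander=4, Oscar=12, Uma=10

Uma's final count: 10

Answer: 10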